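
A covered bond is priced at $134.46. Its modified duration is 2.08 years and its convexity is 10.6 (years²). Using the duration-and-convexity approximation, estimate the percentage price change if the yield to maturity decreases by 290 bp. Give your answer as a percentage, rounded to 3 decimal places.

Duration effect: -D_mod·Δy = -2.08 × (-0.029) = +0.060320
Convexity effect: ½·C·(Δy)² = 0.5 × 10.6 × (-0.029)² = +0.0044573
ΔP/P ≈ +0.060320 + 0.0044573 = +0.0647773
= +6.47773%.

+6.478%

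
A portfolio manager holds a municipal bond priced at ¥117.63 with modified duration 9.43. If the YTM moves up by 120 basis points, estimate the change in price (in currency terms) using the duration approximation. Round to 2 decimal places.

Duration approximation: ΔP/P ≈ -D_mod · Δy = -9.43 × (+0.012) = -0.113160.
ΔP ≈ 117.63 × (-0.113160) = -13.3110108.

-¥13.31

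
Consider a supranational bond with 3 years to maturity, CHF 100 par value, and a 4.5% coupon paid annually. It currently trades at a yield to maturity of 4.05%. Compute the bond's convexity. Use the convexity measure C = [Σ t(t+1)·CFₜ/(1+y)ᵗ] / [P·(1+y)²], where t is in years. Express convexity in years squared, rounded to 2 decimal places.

10.46

With y = 0.0405:
  t   CF        PV=CF/(1+0.0405)^t    t·PV        t(t+1)·PV
  1         4.50         4.3248         4.3248           8.6497
  2         4.50         4.1565         8.3130          24.9390
  3       104.50        92.7663       278.2988       1,113.1951
  Σ                    101.2476       290.9366       1,146.7838
P = 101.2476.
Convexity = Σ t(t+1)·PV / [P·(1+y)²] = 1,146.7838 / (101.2476 × 1.082640) = 10.46195.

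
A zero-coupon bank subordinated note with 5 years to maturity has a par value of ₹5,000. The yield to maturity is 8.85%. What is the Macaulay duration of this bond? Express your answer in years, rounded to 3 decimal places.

5.000 years

A zero-coupon bond has a single cash flow at maturity, so its Macaulay duration equals its maturity: 5 years.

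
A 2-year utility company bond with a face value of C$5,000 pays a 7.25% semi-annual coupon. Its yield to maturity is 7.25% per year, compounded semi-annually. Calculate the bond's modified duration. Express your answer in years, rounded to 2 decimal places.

Periodic yield y = 0.03625. First find Macaulay duration:
  t   CF        PV=CF/(1+0.03625)^t    t·PV
  1       181.25       174.9095       174.9095
  2       181.25       168.7909       337.5817
  3       181.25       162.8862       488.6587
  4     5,181.25     4,493.4134    17,973.6535
  Σ                  5,000.0000    18,974.8035
P = 5,000.0000; Macaulay duration = 18,974.8035 / 5,000.0000 = 3.79496 half-year periods = 1.89748 years.
Modified duration = D_Mac / (1 + y) = 1.89748 / 1.03625 = 1.83110 years.

1.83 years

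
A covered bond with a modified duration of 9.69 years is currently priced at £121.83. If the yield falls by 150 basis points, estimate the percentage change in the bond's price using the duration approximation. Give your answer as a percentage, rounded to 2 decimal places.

Duration approximation: ΔP/P ≈ -D_mod · Δy = -9.69 × (-0.015) = +0.145350.
As a percentage: +14.5350%.

+14.54%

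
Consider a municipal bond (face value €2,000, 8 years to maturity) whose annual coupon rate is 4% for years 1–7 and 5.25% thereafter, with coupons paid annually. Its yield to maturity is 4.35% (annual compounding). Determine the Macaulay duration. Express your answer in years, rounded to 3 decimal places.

Periodic yield y = 0.0435. Discount each cash flow and weight by its year:
  t   CF        PV=CF/(1+0.0435)^t    t·PV
  1        80.00        76.6651        76.6651
  2        80.00        73.4692       146.9383
  3        80.00        70.4065       211.2194
  4        80.00        67.4715       269.8859
  5        80.00        64.6588       323.2941
  6        80.00        61.9634       371.7804
  7        80.00        59.3804       415.6625
  8     2,105.00     1,497.3126    11,978.5006
  Σ                  1,971.3273    13,793.9463
Price P = Σ PV = 1,971.3273.
Macaulay duration = Σ(t·PV) / P = 13,793.9463 / 1,971.3273 = 6.99729 years.

6.997 years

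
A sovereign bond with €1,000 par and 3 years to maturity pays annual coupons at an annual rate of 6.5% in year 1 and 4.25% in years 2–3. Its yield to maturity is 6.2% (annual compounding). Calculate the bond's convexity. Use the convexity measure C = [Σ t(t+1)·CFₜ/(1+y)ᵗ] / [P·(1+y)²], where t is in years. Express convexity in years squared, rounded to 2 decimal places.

9.87

With y = 0.062:
  t   CF        PV=CF/(1+0.062)^t    t·PV        t(t+1)·PV
  1        65.00        61.2053        61.2053         122.4105
  2        42.50        37.6825        75.3650         226.0951
  3     1,042.50       870.3672     2,611.1016      10,444.4063
  Σ                    969.2550     2,747.6719      10,792.9120
P = 969.2550.
Convexity = Σ t(t+1)·PV / [P·(1+y)²] = 10,792.9120 / (969.2550 × 1.127844) = 9.87306.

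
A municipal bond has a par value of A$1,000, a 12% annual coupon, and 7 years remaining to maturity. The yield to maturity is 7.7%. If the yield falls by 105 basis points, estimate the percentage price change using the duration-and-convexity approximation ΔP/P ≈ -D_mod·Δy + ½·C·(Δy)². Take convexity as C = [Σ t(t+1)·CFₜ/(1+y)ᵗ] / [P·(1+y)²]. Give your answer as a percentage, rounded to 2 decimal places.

With y = 0.077:
  t   CF        PV=CF/(1+0.077)^t    t·PV        t(t+1)·PV
  1       120.00       111.4206       111.4206         222.8412
  2       120.00       103.4546       206.9092         620.7276
  3       120.00        96.0581       288.1744       1,152.6976
  4       120.00        89.1905       356.7619       1,783.8093
  5       120.00        82.8138       414.0690       2,484.4141
  6       120.00        76.8930       461.3582       3,229.5076
  7     1,120.00       666.3587     4,664.5112      37,316.0895
  Σ                  1,226.1894     6,503.2045      46,810.0871
P = 1,226.1894; D_Mac = 5.30359 yrs; D_mod = 4.92441 yrs; C = 32.91171.
Duration effect: -4.92441 × (-0.0105) = +0.051706
Convexity effect: 0.5 × 32.91171 × (-0.0105)² = +0.0018143
ΔP/P ≈ +0.051706 + 0.0018143 = +0.053521 = +5.3521%.

+5.35%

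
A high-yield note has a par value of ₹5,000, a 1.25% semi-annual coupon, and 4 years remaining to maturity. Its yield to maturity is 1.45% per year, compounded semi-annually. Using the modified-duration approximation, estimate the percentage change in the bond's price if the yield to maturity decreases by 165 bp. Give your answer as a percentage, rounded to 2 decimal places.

Periodic yield y = 0.00725. Modified duration first:
  t   CF        PV=CF/(1+0.00725)^t    t·PV
  1        31.25        31.0251        31.0251
  2        31.25        30.8018        61.6035
  3        31.25        30.5801        91.7402
  4        31.25        30.3599       121.4398
  5        31.25        30.1414       150.7071
  6        31.25        29.9245       179.5468
  7        31.25        29.7091       207.9635
  8     5,031.25     4,748.7323    37,989.8585
  Σ                  4,961.2741    38,833.8844
P = 4,961.2741; D_Mac = 7.82740 half-year periods = 3.91370 yrs; D_mod = 3.91370/(1+0.00725) = 3.88553 yrs.
ΔP/P ≈ -D_mod · Δy = -3.88553 × (-0.0165) = +0.064111 = +6.4111%.

+6.41%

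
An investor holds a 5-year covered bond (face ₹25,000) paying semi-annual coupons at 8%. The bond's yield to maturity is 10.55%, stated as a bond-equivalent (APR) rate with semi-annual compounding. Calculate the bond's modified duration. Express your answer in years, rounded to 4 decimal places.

Periodic yield y = 0.05275. First find Macaulay duration:
  t   CF        PV=CF/(1+0.05275)^t    t·PV
  1     1,000.00       949.8931       949.8931
  2     1,000.00       902.2970     1,804.5939
  3     1,000.00       857.0857     2,571.2571
  4     1,000.00       814.1398     3,256.5593
  5     1,000.00       773.3458     3,866.7292
  6     1,000.00       734.5959     4,407.5754
  7     1,000.00       697.7876     4,884.5132
  8     1,000.00       662.8237     5,302.5892
  9     1,000.00       629.6116     5,666.5048
  10   26,000.00    15,549.6582   155,496.5820
  Σ                 22,571.2385   188,206.7972
P = 22,571.2385; Macaulay duration = 188,206.7972 / 22,571.2385 = 8.33835 half-year periods = 4.16917 years.
Modified duration = D_Mac / (1 + y) = 4.16917 / 1.05275 = 3.96027 years.

3.9603 years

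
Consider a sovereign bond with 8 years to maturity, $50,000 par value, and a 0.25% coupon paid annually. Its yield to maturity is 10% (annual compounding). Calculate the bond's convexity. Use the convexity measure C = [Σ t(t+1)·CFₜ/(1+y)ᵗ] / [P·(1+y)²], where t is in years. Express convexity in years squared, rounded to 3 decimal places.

With y = 0.1:
  t   CF        PV=CF/(1+0.1)^t    t·PV        t(t+1)·PV
  1       125.00       113.6364       113.6364         227.2727
  2       125.00       103.3058       206.6116         619.8347
  3       125.00        93.9144       281.7431       1,126.9722
  4       125.00        85.3767       341.5067       1,707.5336
  5       125.00        77.6152       388.0758       2,328.4550
  6       125.00        70.5592       423.3554       2,963.4881
  7       125.00        64.1448       449.0134       3,592.1068
  8    50,125.00    23,383.6824   187,069.4595   1,683,625.1352
  Σ                 23,992.2348   189,273.4018   1,696,190.7984
P = 23,992.2348.
Convexity = Σ t(t+1)·PV / [P·(1+y)²] = 1,696,190.7984 / (23,992.2348 × 1.210000) = 58.42768.

58.428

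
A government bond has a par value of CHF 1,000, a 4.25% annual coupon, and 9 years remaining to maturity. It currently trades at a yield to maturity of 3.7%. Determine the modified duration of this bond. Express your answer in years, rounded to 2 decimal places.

Periodic yield y = 0.037. First find Macaulay duration:
  t   CF        PV=CF/(1+0.037)^t    t·PV
  1        42.50        40.9836        40.9836
  2        42.50        39.5213        79.0426
  3        42.50        38.1112       114.3336
  4        42.50        36.7514       147.0056
  5        42.50        35.4401       177.2006
  6        42.50        34.1756       205.0537
  7        42.50        32.9562       230.6937
  8        42.50        31.7804       254.2429
  9     1,042.50       751.7393     6,765.6537
  Σ                  1,041.4592     8,014.2101
P = 1,041.4592; Macaulay duration = 8,014.2101 / 1,041.4592 = 7.69517 years.
Modified duration = D_Mac / (1 + y) = 7.69517 / 1.037 = 7.42061 years.

7.42 years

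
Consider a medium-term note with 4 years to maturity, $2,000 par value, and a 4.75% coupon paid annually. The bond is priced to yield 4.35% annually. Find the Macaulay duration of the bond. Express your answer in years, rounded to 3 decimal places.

Periodic yield y = 0.0435. Discount each cash flow and weight by its year:
  t   CF        PV=CF/(1+0.0435)^t    t·PV
  1        95.00        91.0398        91.0398
  2        95.00        87.2446       174.4893
  3        95.00        83.6077       250.8231
  4     2,095.00     1,766.9091     7,067.6365
  Σ                  2,028.8012     7,583.9886
Price P = Σ PV = 2,028.8012.
Macaulay duration = Σ(t·PV) / P = 7,583.9886 / 2,028.8012 = 3.73816 years.

3.738 years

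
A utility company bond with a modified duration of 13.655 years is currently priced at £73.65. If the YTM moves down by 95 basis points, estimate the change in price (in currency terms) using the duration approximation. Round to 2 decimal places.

Duration approximation: ΔP/P ≈ -D_mod · Δy = -13.655 × (-0.0095) = +0.1297225.
ΔP ≈ 73.65 × (+0.1297225) = +9.554062125.

+£9.55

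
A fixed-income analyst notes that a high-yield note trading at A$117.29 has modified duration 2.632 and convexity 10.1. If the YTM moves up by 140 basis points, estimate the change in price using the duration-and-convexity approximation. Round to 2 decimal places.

-A$4.21

Duration effect: -D_mod·Δy = -2.632 × (+0.014) = -0.036848
Convexity effect: ½·C·(Δy)² = 0.5 × 10.1 × (0.014)² = +0.0009898
ΔP/P ≈ -0.036848 + 0.0009898 = -0.0358582
ΔP ≈ 117.29 × (-0.0358582) = -4.205808278.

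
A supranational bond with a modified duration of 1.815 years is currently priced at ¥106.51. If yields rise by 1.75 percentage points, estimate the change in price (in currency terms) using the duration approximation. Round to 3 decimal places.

-¥3.383

Duration approximation: ΔP/P ≈ -D_mod · Δy = -1.815 × (+0.0175) = -0.0317625.
ΔP ≈ 106.51 × (-0.0317625) = -3.383023875.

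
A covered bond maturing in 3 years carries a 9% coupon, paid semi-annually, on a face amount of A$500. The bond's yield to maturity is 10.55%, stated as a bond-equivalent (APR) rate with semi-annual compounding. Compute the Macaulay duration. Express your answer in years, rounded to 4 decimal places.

2.6879 years

Periodic yield y = 0.05275. Discount each cash flow and weight by its period:
  t   CF        PV=CF/(1+0.05275)^t    t·PV
  1        22.50        21.3726        21.3726
  2        22.50        20.3017        40.6034
  3        22.50        19.2844        57.8533
  4        22.50        18.3181        73.2726
  5        22.50        17.4003        87.0014
  6       522.50       383.8264     2,302.9581
  Σ                    480.5035     2,583.0614
Price P = Σ PV = 480.5035.
Macaulay duration = Σ(t·PV) / P = 2,583.0614 / 480.5035 = 5.37574 half-year periods.
In years: 5.37574 / 2 = 2.68787 years.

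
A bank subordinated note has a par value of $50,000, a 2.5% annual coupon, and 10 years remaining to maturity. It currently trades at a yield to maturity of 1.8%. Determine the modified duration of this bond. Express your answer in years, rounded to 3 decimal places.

Periodic yield y = 0.018. First find Macaulay duration:
  t   CF        PV=CF/(1+0.018)^t    t·PV
  1     1,250.00     1,227.8978     1,227.8978
  2     1,250.00     1,206.1865     2,412.3730
  3     1,250.00     1,184.8590     3,554.5771
  4     1,250.00     1,163.9087     4,655.6347
  5     1,250.00     1,143.3287     5,716.6437
  6     1,250.00     1,123.1127     6,738.6763
  7     1,250.00     1,103.2541     7,722.7790
  8     1,250.00     1,083.7467     8,669.9736
  9     1,250.00     1,064.5842     9,581.2577
  10   51,250.00    42,876.1804   428,761.8042
  Σ                 53,177.0589   479,041.6170
P = 53,177.0589; Macaulay duration = 479,041.6170 / 53,177.0589 = 9.00843 years.
Modified duration = D_Mac / (1 + y) = 9.00843 / 1.018 = 8.84914 years.

8.849 years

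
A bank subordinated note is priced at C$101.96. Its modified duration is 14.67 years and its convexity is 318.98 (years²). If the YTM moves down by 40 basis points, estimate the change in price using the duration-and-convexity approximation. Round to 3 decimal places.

+C$6.243

Duration effect: -D_mod·Δy = -14.67 × (-0.004) = +0.058680
Convexity effect: ½·C·(Δy)² = 0.5 × 318.98 × (-0.004)² = +0.00255184
ΔP/P ≈ +0.058680 + 0.00255184 = +0.06123184
ΔP ≈ 101.96 × (+0.06123184) = +6.2431984064.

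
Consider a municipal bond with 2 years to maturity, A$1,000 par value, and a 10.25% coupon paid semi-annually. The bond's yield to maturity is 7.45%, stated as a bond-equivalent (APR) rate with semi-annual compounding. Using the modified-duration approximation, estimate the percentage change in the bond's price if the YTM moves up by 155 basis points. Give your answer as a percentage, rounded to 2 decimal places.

-2.78%

Periodic yield y = 0.03725. Modified duration first:
  t   CF        PV=CF/(1+0.03725)^t    t·PV
  1        51.25        49.4095        49.4095
  2        51.25        47.6351        95.2702
  3        51.25        45.9244       137.7732
  4     1,051.25       908.1806     3,632.7225
  Σ                  1,051.1496     3,915.1754
P = 1,051.1496; D_Mac = 3.72466 half-year periods = 1.86233 yrs; D_mod = 1.86233/(1+0.03725) = 1.79545 yrs.
ΔP/P ≈ -D_mod · Δy = -1.79545 × (+0.0155) = -0.027829 = -2.7829%.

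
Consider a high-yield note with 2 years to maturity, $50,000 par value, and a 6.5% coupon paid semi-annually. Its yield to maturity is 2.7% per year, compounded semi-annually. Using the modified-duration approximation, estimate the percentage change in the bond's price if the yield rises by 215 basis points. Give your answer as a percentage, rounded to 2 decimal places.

Periodic yield y = 0.0135. Modified duration first:
  t   CF        PV=CF/(1+0.0135)^t    t·PV
  1     1,625.00     1,603.3547     1,603.3547
  2     1,625.00     1,581.9977     3,163.9955
  3     1,625.00     1,560.9253     4,682.7758
  4    51,625.00    48,928.8550   195,715.4199
  Σ                 53,675.1327   205,165.5458
P = 53,675.1327; D_Mac = 3.82236 half-year periods = 1.91118 yrs; D_mod = 1.91118/(1+0.0135) = 1.88572 yrs.
ΔP/P ≈ -D_mod · Δy = -1.88572 × (+0.0215) = -0.040543 = -4.0543%.

-4.05%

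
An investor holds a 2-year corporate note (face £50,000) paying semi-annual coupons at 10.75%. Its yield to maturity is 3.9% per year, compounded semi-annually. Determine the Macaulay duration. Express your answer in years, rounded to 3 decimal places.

Periodic yield y = 0.0195. Discount each cash flow and weight by its period:
  t   CF        PV=CF/(1+0.0195)^t    t·PV
  1     2,687.50     2,636.0961     2,636.0961
  2     2,687.50     2,585.6755     5,171.3509
  3     2,687.50     2,536.2192     7,608.6575
  4    52,687.50    48,770.6643   195,082.6574
  Σ                 56,528.6551   210,498.7620
Price P = Σ PV = 56,528.6551.
Macaulay duration = Σ(t·PV) / P = 210,498.7620 / 56,528.6551 = 3.72375 half-year periods.
In years: 3.72375 / 2 = 1.86188 years.

1.862 years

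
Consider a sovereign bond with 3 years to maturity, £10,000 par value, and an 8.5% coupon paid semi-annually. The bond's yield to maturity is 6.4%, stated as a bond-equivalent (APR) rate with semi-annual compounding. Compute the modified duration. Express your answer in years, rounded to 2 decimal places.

2.64 years

Periodic yield y = 0.032. First find Macaulay duration:
  t   CF        PV=CF/(1+0.032)^t    t·PV
  1       425.00       411.8217       411.8217
  2       425.00       399.0520       798.1041
  3       425.00       386.6783     1,160.0350
  4       425.00       374.6883     1,498.7532
  5       425.00       363.0701     1,815.3503
  6    10,425.00     8,629.7433    51,778.4601
  Σ                 10,565.0538    57,462.5244
P = 10,565.0538; Macaulay duration = 57,462.5244 / 10,565.0538 = 5.43892 half-year periods = 2.71946 years.
Modified duration = D_Mac / (1 + y) = 2.71946 / 1.032 = 2.63514 years.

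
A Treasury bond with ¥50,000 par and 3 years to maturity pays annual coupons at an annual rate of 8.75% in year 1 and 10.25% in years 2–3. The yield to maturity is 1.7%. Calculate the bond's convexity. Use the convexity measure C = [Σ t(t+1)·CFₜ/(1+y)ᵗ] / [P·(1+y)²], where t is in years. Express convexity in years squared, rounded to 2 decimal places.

10.46

With y = 0.017:
  t   CF        PV=CF/(1+0.017)^t    t·PV        t(t+1)·PV
  1     4,375.00     4,301.8682     4,301.8682       8,603.7365
  2     5,125.00     4,955.0948     9,910.1895      29,730.5685
  3    55,125.00    52,406.5709   157,219.7127     628,878.8510
  Σ                 61,663.5339   171,431.7705     667,213.1560
P = 61,663.5339.
Convexity = Σ t(t+1)·PV / [P·(1+y)²] = 667,213.1560 / (61,663.5339 × 1.034289) = 10.46151.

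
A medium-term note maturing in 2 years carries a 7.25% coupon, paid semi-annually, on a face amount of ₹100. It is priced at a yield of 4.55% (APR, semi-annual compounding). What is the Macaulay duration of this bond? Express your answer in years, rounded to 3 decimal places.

Periodic yield y = 0.02275. Discount each cash flow and weight by its period:
  t   CF        PV=CF/(1+0.02275)^t    t·PV
  1        3.625         3.5444         3.5444
  2        3.625         3.4655         6.9310
  3        3.625         3.3884        10.1653
  4      103.625        94.7080       378.8319
  Σ                    105.1063       399.4727
Price P = Σ PV = 105.1063.
Macaulay duration = Σ(t·PV) / P = 399.4727 / 105.1063 = 3.80065 half-year periods.
In years: 3.80065 / 2 = 1.90033 years.

1.900 years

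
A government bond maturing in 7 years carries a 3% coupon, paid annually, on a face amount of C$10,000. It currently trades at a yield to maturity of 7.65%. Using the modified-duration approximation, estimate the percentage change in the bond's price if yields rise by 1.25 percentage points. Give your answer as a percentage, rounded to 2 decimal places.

-7.33%

Periodic yield y = 0.0765. Modified duration first:
  t   CF        PV=CF/(1+0.0765)^t    t·PV
  1       300.00       278.6809       278.6809
  2       300.00       258.8768       517.7537
  3       300.00       240.4801       721.4403
  4       300.00       223.3907       893.5629
  5       300.00       207.5158     1,037.5788
  6       300.00       192.7689     1,156.6136
  7    10,300.00     6,148.0726    43,036.5080
  Σ                  7,549.7858    47,642.1382
P = 7,549.7858; D_Mac = 6.31040 yrs; D_mod = 6.31040/(1+0.0765) = 5.86196 yrs.
ΔP/P ≈ -D_mod · Δy = -5.86196 × (+0.0125) = -0.073274 = -7.3274%.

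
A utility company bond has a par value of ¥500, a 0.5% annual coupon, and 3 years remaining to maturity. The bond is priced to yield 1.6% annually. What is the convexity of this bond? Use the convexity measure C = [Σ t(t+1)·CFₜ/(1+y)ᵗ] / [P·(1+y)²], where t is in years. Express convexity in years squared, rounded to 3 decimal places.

With y = 0.016:
  t   CF        PV=CF/(1+0.016)^t    t·PV        t(t+1)·PV
  1         2.50         2.4606         2.4606           4.9213
  2         2.50         2.4219         4.8438          14.5313
  3       502.50       479.1317     1,437.3952       5,749.5809
  Σ                    484.0143     1,444.6996       5,769.0334
P = 484.0143.
Convexity = Σ t(t+1)·PV / [P·(1+y)²] = 5,769.0334 / (484.0143 × 1.032256) = 11.54669.

11.547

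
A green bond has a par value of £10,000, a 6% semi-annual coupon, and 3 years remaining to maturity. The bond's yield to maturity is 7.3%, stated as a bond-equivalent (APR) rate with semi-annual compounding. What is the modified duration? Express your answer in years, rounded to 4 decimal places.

2.6874 years

Periodic yield y = 0.0365. First find Macaulay duration:
  t   CF        PV=CF/(1+0.0365)^t    t·PV
  1       300.00       289.4356       289.4356
  2       300.00       279.2432       558.4864
  3       300.00       269.4098       808.2293
  4       300.00       259.9226     1,039.6904
  5       300.00       250.7695     1,253.8475
  6    10,300.00     8,306.5634    49,839.3806
  Σ                  9,655.3441    53,789.0699
P = 9,655.3441; Macaulay duration = 53,789.0699 / 9,655.3441 = 5.57091 half-year periods = 2.78546 years.
Modified duration = D_Mac / (1 + y) = 2.78546 / 1.0365 = 2.68737 years.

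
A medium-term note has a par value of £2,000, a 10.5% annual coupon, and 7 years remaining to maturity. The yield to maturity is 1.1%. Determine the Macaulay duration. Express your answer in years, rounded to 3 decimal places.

Periodic yield y = 0.011. Discount each cash flow and weight by its year:
  t   CF        PV=CF/(1+0.011)^t    t·PV
  1       210.00       207.7151       207.7151
  2       210.00       205.4551       410.9103
  3       210.00       203.2197       609.6591
  4       210.00       201.0086       804.0345
  5       210.00       198.8216       994.1079
  6       210.00       196.6583     1,179.9500
  7     2,210.00     2,047.0770    14,329.5392
  Σ                  3,259.9555    18,535.9161
Price P = Σ PV = 3,259.9555.
Macaulay duration = Σ(t·PV) / P = 18,535.9161 / 3,259.9555 = 5.68594 years.

5.686 years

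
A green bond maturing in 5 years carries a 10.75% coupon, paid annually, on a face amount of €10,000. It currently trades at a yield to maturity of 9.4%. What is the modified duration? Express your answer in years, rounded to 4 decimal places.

Periodic yield y = 0.094. First find Macaulay duration:
  t   CF        PV=CF/(1+0.094)^t    t·PV
  1     1,075.00       982.6325       982.6325
  2     1,075.00       898.2016     1,796.4032
  3     1,075.00       821.0252     2,463.0757
  4     1,075.00       750.4801     3,001.9204
  5    11,075.00     7,067.3585    35,336.7927
  Σ                 10,519.6980    43,580.8245
P = 10,519.6980; Macaulay duration = 43,580.8245 / 10,519.6980 = 4.14278 years.
Modified duration = D_Mac / (1 + y) = 4.14278 / 1.094 = 3.78682 years.

3.7868 years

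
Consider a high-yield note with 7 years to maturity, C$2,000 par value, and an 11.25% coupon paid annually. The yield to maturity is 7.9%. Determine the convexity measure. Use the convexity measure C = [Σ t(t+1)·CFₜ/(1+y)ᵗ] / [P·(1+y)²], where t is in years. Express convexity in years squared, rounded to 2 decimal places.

With y = 0.079:
  t   CF        PV=CF/(1+0.079)^t    t·PV        t(t+1)·PV
  1       225.00       208.5264       208.5264         417.0528
  2       225.00       193.2590       386.5179       1,159.5537
  3       225.00       179.1093       537.3280       2,149.3118
  4       225.00       165.9957       663.9826       3,319.9132
  5       225.00       153.8421       769.2107       4,615.2640
  6       225.00       142.5784       855.4706       5,988.2944
  7     2,225.00     1,306.7121     9,146.9845      73,175.8759
  Σ                  2,350.0230    12,568.0207      90,825.2659
P = 2,350.0230.
Convexity = Σ t(t+1)·PV / [P·(1+y)²] = 90,825.2659 / (2,350.0230 × 1.164241) = 33.19645.

33.20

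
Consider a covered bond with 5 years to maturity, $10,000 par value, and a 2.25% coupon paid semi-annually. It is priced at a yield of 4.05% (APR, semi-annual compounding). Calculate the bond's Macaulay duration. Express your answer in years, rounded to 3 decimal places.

4.744 years

Periodic yield y = 0.02025. Discount each cash flow and weight by its period:
  t   CF        PV=CF/(1+0.02025)^t    t·PV
  1       112.50       110.2671       110.2671
  2       112.50       108.0785       216.1570
  3       112.50       105.9334       317.8001
  4       112.50       103.8308       415.3231
  5       112.50       101.7699       508.8497
  6       112.50        99.7500       598.5000
  7       112.50        97.7702       684.3911
  8       112.50        95.8296       766.6368
  9       112.50        93.9276       845.3481
  10   10,112.50     8,275.4668    82,754.6679
  Σ                  9,192.6238    87,217.9409
Price P = Σ PV = 9,192.6238.
Macaulay duration = Σ(t·PV) / P = 87,217.9409 / 9,192.6238 = 9.48782 half-year periods.
In years: 9.48782 / 2 = 4.74391 years.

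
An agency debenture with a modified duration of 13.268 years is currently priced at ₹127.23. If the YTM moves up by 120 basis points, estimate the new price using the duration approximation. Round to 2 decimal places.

Duration approximation: ΔP/P ≈ -D_mod · Δy = -13.268 × (+0.012) = -0.159216.
New price ≈ 127.23 × (1 - 0.159216) = 106.97294832.

₹106.97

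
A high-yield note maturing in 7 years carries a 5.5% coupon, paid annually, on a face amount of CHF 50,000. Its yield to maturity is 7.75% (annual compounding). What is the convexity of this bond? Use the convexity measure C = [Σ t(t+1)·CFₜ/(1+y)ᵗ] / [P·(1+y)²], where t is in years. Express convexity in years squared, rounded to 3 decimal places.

38.462

With y = 0.0775:
  t   CF        PV=CF/(1+0.0775)^t    t·PV        t(t+1)·PV
  1     2,750.00     2,552.2042     2,552.2042       5,104.4084
  2     2,750.00     2,368.6350     4,737.2699      14,211.8098
  3     2,750.00     2,198.2691     6,594.8073      26,379.2293
  4     2,750.00     2,040.1569     8,160.6278      40,803.1389
  5     2,750.00     1,893.4171     9,467.0856      56,802.5136
  6     2,750.00     1,757.2317    10,543.3900      73,803.7300
  7    52,750.00    31,282.5042   218,977.5297   1,751,820.2376
  Σ                 44,092.4182   261,032.9145   1,968,925.0676
P = 44,092.4182.
Convexity = Σ t(t+1)·PV / [P·(1+y)²] = 1,968,925.0676 / (44,092.4182 × 1.161006) = 38.46190.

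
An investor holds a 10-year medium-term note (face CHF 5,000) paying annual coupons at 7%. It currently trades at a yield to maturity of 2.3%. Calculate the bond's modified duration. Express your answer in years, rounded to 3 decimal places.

Periodic yield y = 0.023. First find Macaulay duration:
  t   CF        PV=CF/(1+0.023)^t    t·PV
  1       350.00       342.1310       342.1310
  2       350.00       334.4389       668.8778
  3       350.00       326.9197       980.7592
  4       350.00       319.5696     1,278.2785
  5       350.00       312.3848     1,561.9239
  6       350.00       305.3615     1,832.1688
  7       350.00       298.4961     2,089.4724
  8       350.00       291.7850     2,334.2801
  9       350.00       285.2248     2,567.0235
  10    5,350.00     4,261.8430    42,618.4298
  Σ                  7,078.1544    56,273.3452
P = 7,078.1544; Macaulay duration = 56,273.3452 / 7,078.1544 = 7.95029 years.
Modified duration = D_Mac / (1 + y) = 7.95029 / 1.023 = 7.77154 years.

7.772 years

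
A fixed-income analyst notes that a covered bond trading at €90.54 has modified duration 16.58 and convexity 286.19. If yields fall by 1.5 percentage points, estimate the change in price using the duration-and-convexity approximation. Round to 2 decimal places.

Duration effect: -D_mod·Δy = -16.58 × (-0.015) = +0.248700
Convexity effect: ½·C·(Δy)² = 0.5 × 286.19 × (-0.015)² = +0.032196375
ΔP/P ≈ +0.248700 + 0.032196375 = +0.280896375
ΔP ≈ 90.54 × (+0.280896375) = +25.4323577925.

+€25.43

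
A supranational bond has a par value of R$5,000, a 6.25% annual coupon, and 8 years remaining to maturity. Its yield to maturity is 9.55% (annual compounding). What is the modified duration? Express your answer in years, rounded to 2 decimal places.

Periodic yield y = 0.0955. First find Macaulay duration:
  t   CF        PV=CF/(1+0.0955)^t    t·PV
  1       312.50       285.2579       285.2579
  2       312.50       260.3906       520.7811
  3       312.50       237.6911       713.0732
  4       312.50       216.9704       867.8816
  5       312.50       198.0560       990.2802
  6       312.50       180.7906     1,084.7433
  7       312.50       165.0302     1,155.2112
  8     5,312.50     2,560.9429    20,487.5428
  Σ                  4,105.1296    26,104.7715
P = 4,105.1296; Macaulay duration = 26,104.7715 / 4,105.1296 = 6.35906 years.
Modified duration = D_Mac / (1 + y) = 6.35906 / 1.0955 = 5.80471 years.

5.80 years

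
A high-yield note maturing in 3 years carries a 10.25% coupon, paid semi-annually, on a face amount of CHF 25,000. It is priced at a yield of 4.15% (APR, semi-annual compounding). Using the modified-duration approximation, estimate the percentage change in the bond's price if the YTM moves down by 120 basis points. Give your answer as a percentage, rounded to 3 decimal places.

+3.159%

Periodic yield y = 0.02075. Modified duration first:
  t   CF        PV=CF/(1+0.02075)^t    t·PV
  1     1,281.25     1,255.2045     1,255.2045
  2     1,281.25     1,229.6885     2,459.3769
  3     1,281.25     1,204.6911     3,614.0734
  4     1,281.25     1,180.2019     4,720.8078
  5     1,281.25     1,156.2106     5,781.0529
  6    26,281.25    23,234.3050   139,405.8299
  Σ                 29,260.3016   157,236.3454
P = 29,260.3016; D_Mac = 5.37371 half-year periods = 2.68685 yrs; D_mod = 2.68685/(1+0.02075) = 2.63224 yrs.
ΔP/P ≈ -D_mod · Δy = -2.63224 × (-0.012) = +0.031587 = +3.1587%.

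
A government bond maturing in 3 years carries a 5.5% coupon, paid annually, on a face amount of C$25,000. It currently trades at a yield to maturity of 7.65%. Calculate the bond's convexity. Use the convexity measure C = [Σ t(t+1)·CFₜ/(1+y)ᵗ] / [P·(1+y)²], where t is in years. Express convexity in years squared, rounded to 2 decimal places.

With y = 0.0765:
  t   CF        PV=CF/(1+0.0765)^t    t·PV        t(t+1)·PV
  1     1,375.00     1,277.2875     1,277.2875       2,554.5750
  2     1,375.00     1,186.5188     2,373.0376       7,119.1129
  3    26,375.00    21,142.2092    63,426.6276     253,706.5104
  Σ                 23,606.0155    67,076.9527     263,380.1983
P = 23,606.0155.
Convexity = Σ t(t+1)·PV / [P·(1+y)²] = 263,380.1983 / (23,606.0155 × 1.158852) = 9.62792.

9.63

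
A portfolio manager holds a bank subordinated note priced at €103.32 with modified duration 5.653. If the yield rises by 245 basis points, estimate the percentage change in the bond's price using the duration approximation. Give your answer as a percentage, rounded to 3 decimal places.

-13.850%

Duration approximation: ΔP/P ≈ -D_mod · Δy = -5.653 × (+0.0245) = -0.1384985.
As a percentage: -13.84985%.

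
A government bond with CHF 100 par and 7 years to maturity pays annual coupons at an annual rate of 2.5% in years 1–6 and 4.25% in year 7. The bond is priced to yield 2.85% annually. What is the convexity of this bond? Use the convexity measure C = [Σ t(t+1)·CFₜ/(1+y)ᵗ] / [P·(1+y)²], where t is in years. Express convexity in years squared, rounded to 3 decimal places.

With y = 0.0285:
  t   CF        PV=CF/(1+0.0285)^t    t·PV        t(t+1)·PV
  1         2.50         2.4307         2.4307           4.8614
  2         2.50         2.3634         4.7267          14.1802
  3         2.50         2.2979         6.8936          27.5745
  4         2.50         2.2342         8.9368          44.6841
  5         2.50         2.1723        10.8615          65.1688
  6         2.50         2.1121        12.6726          88.7082
  7       104.25        85.6340       599.4377       4,795.5014
  Σ                     99.2445       645.9596       5,040.6786
P = 99.2445.
Convexity = Σ t(t+1)·PV / [P·(1+y)²] = 5,040.6786 / (99.2445 × 1.057812) = 48.01466.

48.015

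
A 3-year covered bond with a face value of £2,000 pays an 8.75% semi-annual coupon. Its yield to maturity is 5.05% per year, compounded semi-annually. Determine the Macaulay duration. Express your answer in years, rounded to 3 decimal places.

Periodic yield y = 0.02525. Discount each cash flow and weight by its period:
  t   CF        PV=CF/(1+0.02525)^t    t·PV
  1        87.50        85.3450        85.3450
  2        87.50        83.2431       166.4863
  3        87.50        81.1930       243.5791
  4        87.50        79.1934       316.7736
  5        87.50        77.2430       386.2150
  6     2,087.50     1,797.4127    10,784.4765
  Σ                  2,203.6304    11,982.8755
Price P = Σ PV = 2,203.6304.
Macaulay duration = Σ(t·PV) / P = 11,982.8755 / 2,203.6304 = 5.43779 half-year periods.
In years: 5.43779 / 2 = 2.71889 years.

2.719 years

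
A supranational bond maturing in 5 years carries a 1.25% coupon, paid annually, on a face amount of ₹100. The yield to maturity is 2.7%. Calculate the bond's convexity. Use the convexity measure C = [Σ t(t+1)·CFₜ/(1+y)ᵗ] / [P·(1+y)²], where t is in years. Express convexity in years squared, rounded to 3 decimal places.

27.483

With y = 0.027:
  t   CF        PV=CF/(1+0.027)^t    t·PV        t(t+1)·PV
  1         1.25         1.2171         1.2171           2.4343
  2         1.25         1.1851         2.3703           7.1108
  3         1.25         1.1540         3.4619          13.8478
  4         1.25         1.1236         4.4946          22.4729
  5       101.25        88.6223       443.1113       2,658.6678
  Σ                     93.3022       454.6552       2,704.5335
P = 93.3022.
Convexity = Σ t(t+1)·PV / [P·(1+y)²] = 2,704.5335 / (93.3022 × 1.054729) = 27.48272.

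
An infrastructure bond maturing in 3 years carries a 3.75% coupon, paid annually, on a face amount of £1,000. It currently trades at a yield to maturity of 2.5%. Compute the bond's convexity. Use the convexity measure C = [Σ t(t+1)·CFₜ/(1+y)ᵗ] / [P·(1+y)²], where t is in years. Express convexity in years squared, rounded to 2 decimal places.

With y = 0.025:
  t   CF        PV=CF/(1+0.025)^t    t·PV        t(t+1)·PV
  1        37.50        36.5854        36.5854          73.1707
  2        37.50        35.6930        71.3861         214.1582
  3     1,037.50       963.4219     2,890.2657      11,561.0627
  Σ                  1,035.7003     2,998.2371      11,848.3916
P = 1,035.7003.
Convexity = Σ t(t+1)·PV / [P·(1+y)²] = 11,848.3916 / (1,035.7003 × 1.050625) = 10.88874.

10.89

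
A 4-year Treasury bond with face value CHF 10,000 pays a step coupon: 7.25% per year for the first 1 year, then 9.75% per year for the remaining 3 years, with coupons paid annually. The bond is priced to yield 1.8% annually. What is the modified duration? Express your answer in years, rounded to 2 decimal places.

Periodic yield y = 0.018. First find Macaulay duration:
  t   CF        PV=CF/(1+0.018)^t    t·PV
  1       725.00       712.1807       712.1807
  2       975.00       940.8255     1,881.6509
  3       975.00       924.1900     2,772.5701
  4    10,975.00    10,219.1181    40,876.4723
  Σ                 12,796.3143    46,242.8740
P = 12,796.3143; Macaulay duration = 46,242.8740 / 12,796.3143 = 3.61377 years.
Modified duration = D_Mac / (1 + y) = 3.61377 / 1.018 = 3.54987 years.

3.55 years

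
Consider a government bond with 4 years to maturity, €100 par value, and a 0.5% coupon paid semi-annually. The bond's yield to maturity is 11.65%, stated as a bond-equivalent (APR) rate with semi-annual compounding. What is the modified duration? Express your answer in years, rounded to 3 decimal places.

Periodic yield y = 0.05825. First find Macaulay duration:
  t   CF        PV=CF/(1+0.05825)^t    t·PV
  1         0.25         0.2362         0.2362
  2         0.25         0.2232         0.4465
  3         0.25         0.2109         0.6328
  4         0.25         0.1993         0.7973
  5         0.25         0.1884         0.9418
  6         0.25         0.1780         1.0680
  7         0.25         0.1682         1.1774
  8       100.25        63.7350       509.8802
  Σ                     65.1393       515.1803
P = 65.1393; Macaulay duration = 515.1803 / 65.1393 = 7.90890 half-year periods = 3.95445 years.
Modified duration = D_Mac / (1 + y) = 3.95445 / 1.05825 = 3.73678 years.

3.737 years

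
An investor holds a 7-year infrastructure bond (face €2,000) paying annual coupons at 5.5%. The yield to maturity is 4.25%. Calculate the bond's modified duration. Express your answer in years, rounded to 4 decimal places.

5.7900 years

Periodic yield y = 0.0425. First find Macaulay duration:
  t   CF        PV=CF/(1+0.0425)^t    t·PV
  1       110.00       105.5156       105.5156
  2       110.00       101.2140       202.4280
  3       110.00        97.0878       291.2633
  4       110.00        93.1297       372.5190
  5       110.00        89.3331       446.6655
  6       110.00        85.6912       514.1473
  7     2,110.00     1,576.7034    11,036.9239
  Σ                  2,148.6748    12,969.4626
P = 2,148.6748; Macaulay duration = 12,969.4626 / 2,148.6748 = 6.03603 years.
Modified duration = D_Mac / (1 + y) = 6.03603 / 1.0425 = 5.78996 years.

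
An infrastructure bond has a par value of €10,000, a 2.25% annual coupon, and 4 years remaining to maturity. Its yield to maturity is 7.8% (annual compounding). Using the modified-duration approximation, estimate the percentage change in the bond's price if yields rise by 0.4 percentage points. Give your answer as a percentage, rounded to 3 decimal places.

Periodic yield y = 0.078. Modified duration first:
  t   CF        PV=CF/(1+0.078)^t    t·PV
  1       225.00       208.7199       208.7199
  2       225.00       193.6177       387.2353
  3       225.00       179.6082       538.8247
  4    10,225.00     7,571.6106    30,286.4426
  Σ                  8,153.5564    31,421.2225
P = 8,153.5564; D_Mac = 3.85368 yrs; D_mod = 3.85368/(1+0.078) = 3.57485 yrs.
ΔP/P ≈ -D_mod · Δy = -3.57485 × (+0.004) = -0.014299 = -1.4299%.

-1.430%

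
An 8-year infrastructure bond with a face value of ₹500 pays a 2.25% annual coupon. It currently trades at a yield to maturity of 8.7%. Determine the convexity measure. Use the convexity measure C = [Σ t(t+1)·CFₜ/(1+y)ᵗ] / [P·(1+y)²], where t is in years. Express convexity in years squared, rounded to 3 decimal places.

With y = 0.087:
  t   CF        PV=CF/(1+0.087)^t    t·PV        t(t+1)·PV
  1        11.25        10.3496        10.3496          20.6992
  2        11.25         9.5212        19.0425          57.1274
  3        11.25         8.7592        26.2776         105.1103
  4        11.25         8.0581        32.2325         161.1626
  5        11.25         7.4132        37.0659         222.3955
  6        11.25         6.8199        40.9191         286.4340
  7        11.25         6.2740        43.9181         351.3450
  8       511.25       262.2992     2,098.3936      18,885.5425
  Σ                    319.4944     2,308.1990      20,089.8165
P = 319.4944.
Convexity = Σ t(t+1)·PV / [P·(1+y)²] = 20,089.8165 / (319.4944 × 1.181569) = 53.21740.

53.217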